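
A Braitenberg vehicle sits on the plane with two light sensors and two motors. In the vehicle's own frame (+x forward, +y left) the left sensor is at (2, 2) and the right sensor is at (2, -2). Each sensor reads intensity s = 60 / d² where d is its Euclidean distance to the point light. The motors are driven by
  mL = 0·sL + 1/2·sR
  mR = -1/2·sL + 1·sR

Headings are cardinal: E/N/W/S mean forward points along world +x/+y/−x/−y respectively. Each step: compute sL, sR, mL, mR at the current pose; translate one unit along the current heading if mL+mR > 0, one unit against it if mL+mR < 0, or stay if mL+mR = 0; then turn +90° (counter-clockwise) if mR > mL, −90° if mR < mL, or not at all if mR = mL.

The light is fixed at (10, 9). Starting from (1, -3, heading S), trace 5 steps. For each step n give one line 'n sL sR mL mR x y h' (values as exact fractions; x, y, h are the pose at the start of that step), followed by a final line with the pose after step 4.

n=0: pose=(1,-3,S); sL=12/49, sR=60/317; mL=30/317, mR=1038/15533; mL+mR=2508/15533 → advance +1; mR−mL=-432/15533 → turn -1·90°
n=1: pose=(1,-4,W); sL=30/173, sR=30/121; mL=15/121, mR=3375/20933; mL+mR=5970/20933 → advance +1; mR−mL=780/20933 → turn +1·90°
n=2: pose=(0,-4,S); sL=60/289, sR=20/123; mL=10/123, mR=2090/35547; mL+mR=1660/11849 → advance +1; mR−mL=-800/35547 → turn -1·90°
n=3: pose=(0,-5,W); sL=3/20, sR=5/24; mL=5/48, mR=2/15; mL+mR=19/80 → advance +1; mR−mL=7/240 → turn +1·90°
n=4: pose=(-1,-5,S); sL=60/337, sR=12/85; mL=6/85, mR=1494/28645; mL+mR=3516/28645 → advance +1; mR−mL=-528/28645 → turn -1·90°

0 12/49 60/317 30/317 1038/15533 1 -3 S
1 30/173 30/121 15/121 3375/20933 1 -4 W
2 60/289 20/123 10/123 2090/35547 0 -4 S
3 3/20 5/24 5/48 2/15 0 -5 W
4 60/337 12/85 6/85 1494/28645 -1 -5 S
final -1 -6 W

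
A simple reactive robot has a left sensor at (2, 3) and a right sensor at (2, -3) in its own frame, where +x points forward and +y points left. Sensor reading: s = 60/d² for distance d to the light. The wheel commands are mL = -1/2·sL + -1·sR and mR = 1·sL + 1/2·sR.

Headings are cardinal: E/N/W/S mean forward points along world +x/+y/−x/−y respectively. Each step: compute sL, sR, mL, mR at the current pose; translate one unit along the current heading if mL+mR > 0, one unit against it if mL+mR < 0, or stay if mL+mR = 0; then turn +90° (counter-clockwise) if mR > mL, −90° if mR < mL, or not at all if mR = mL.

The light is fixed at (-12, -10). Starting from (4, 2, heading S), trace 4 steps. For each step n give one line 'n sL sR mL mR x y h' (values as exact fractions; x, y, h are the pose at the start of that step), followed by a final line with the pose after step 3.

0 60/461 60/269 -35730/124009 29970/124009 4 2 S
1 3/29 15/106 -297/1537 1071/6148 4 3 E
2 20/123 20/183 -1430/7503 1630/7503 3 3 N
3 6/29 30/229 -1557/6641 1809/6641 3 4 W
final 2 4 S

n=0: pose=(4,2,S); sL=60/461, sR=60/269; mL=-35730/124009, mR=29970/124009; mL+mR=-5760/124009 → advance -1; mR−mL=65700/124009 → turn +1·90°
n=1: pose=(4,3,E); sL=3/29, sR=15/106; mL=-297/1537, mR=1071/6148; mL+mR=-117/6148 → advance -1; mR−mL=2259/6148 → turn +1·90°
n=2: pose=(3,3,N); sL=20/123, sR=20/183; mL=-1430/7503, mR=1630/7503; mL+mR=200/7503 → advance +1; mR−mL=1020/2501 → turn +1·90°
n=3: pose=(3,4,W); sL=6/29, sR=30/229; mL=-1557/6641, mR=1809/6641; mL+mR=252/6641 → advance +1; mR−mL=3366/6641 → turn +1·90°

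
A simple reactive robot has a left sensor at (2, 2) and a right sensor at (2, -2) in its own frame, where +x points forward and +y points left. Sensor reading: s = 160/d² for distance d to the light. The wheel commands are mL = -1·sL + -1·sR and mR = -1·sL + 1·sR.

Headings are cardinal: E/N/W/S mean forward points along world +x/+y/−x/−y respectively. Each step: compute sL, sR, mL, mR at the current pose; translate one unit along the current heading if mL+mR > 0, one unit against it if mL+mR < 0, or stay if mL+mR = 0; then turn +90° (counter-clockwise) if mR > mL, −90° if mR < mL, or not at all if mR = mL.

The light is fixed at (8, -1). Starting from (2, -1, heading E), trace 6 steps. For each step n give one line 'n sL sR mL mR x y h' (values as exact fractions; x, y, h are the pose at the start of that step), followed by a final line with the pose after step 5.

n=0: pose=(2,-1,E); sL=8, sR=8; mL=-16, mR=0; mL+mR=-16 → advance -1; mR−mL=16 → turn +1·90°
n=1: pose=(1,-1,N); sL=32/17, sR=160/29; mL=-3648/493, mR=1792/493; mL+mR=-64/17 → advance -1; mR−mL=320/29 → turn +1·90°
n=2: pose=(1,-2,W); sL=16/9, sR=80/41; mL=-1376/369, mR=64/369; mL+mR=-32/9 → advance -1; mR−mL=160/41 → turn +1·90°
n=3: pose=(2,-2,S); sL=32/5, sR=160/73; mL=-3136/365, mR=-1536/365; mL+mR=-64/5 → advance -1; mR−mL=320/73 → turn +1·90°
n=4: pose=(2,-1,E); sL=8, sR=8; mL=-16, mR=0; mL+mR=-16 → advance -1; mR−mL=16 → turn +1·90°
n=5: pose=(1,-1,N); sL=32/17, sR=160/29; mL=-3648/493, mR=1792/493; mL+mR=-64/17 → advance -1; mR−mL=320/29 → turn +1·90°

0 8 8 -16 0 2 -1 E
1 32/17 160/29 -3648/493 1792/493 1 -1 N
2 16/9 80/41 -1376/369 64/369 1 -2 W
3 32/5 160/73 -3136/365 -1536/365 2 -2 S
4 8 8 -16 0 2 -1 E
5 32/17 160/29 -3648/493 1792/493 1 -1 N
final 1 -2 W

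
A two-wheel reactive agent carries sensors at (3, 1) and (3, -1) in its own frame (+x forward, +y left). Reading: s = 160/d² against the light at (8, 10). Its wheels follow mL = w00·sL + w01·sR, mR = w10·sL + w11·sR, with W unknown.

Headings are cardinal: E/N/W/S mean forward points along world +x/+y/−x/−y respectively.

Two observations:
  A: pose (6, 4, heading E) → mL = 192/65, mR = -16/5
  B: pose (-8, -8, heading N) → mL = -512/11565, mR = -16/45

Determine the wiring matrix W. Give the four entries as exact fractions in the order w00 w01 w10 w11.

1 -1 0 -1

obs A: pose=(6,4,E) → sL=80/13, sR=16/5, mL=192/65, mR=-16/5
obs B: pose=(-8,-8,N) → sL=80/257, sR=16/45, mL=-512/11565, mR=-16/45
sensor matrix S = [[80/13, 16/5], [80/257, 16/45]]; det S = 35840/30069
solve [mL_A; mL_B] = S·[w00; w01] and [mR_A; mR_B] = S·[w10; w11]:
  w00 = 1, w01 = -1, w10 = 0, w11 = -1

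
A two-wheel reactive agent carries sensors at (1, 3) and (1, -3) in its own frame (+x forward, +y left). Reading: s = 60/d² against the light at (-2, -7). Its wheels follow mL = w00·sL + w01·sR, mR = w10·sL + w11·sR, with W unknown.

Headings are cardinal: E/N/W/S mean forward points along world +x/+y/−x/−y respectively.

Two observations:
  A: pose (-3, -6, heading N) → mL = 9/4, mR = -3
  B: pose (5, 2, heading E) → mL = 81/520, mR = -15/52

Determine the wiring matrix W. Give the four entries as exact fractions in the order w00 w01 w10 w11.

-1/2 1/2 -1 0

obs A: pose=(-3,-6,N) → sL=3, sR=15/2, mL=9/4, mR=-3
obs B: pose=(5,2,E) → sL=15/52, sR=3/5, mL=81/520, mR=-15/52
sensor matrix S = [[3, 15/2], [15/52, 3/5]]; det S = -189/520
solve [mL_A; mL_B] = S·[w00; w01] and [mR_A; mR_B] = S·[w10; w11]:
  w00 = -1/2, w01 = 1/2, w10 = -1, w11 = 0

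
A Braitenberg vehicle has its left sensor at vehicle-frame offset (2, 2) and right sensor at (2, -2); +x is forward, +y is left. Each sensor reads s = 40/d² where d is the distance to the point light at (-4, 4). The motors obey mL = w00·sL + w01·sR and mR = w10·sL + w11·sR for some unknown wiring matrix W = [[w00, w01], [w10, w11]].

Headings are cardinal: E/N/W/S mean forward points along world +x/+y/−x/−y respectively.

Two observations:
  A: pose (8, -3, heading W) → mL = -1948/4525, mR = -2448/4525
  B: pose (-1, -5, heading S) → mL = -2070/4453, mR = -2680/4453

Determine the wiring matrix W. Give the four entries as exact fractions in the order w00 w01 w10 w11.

obs A: pose=(8,-3,W) → sL=40/181, sR=8/25, mL=-1948/4525, mR=-2448/4525
obs B: pose=(-1,-5,S) → sL=20/73, sR=20/61, mL=-2070/4453, mR=-2680/4453
sensor matrix S = [[40/181, 8/25], [20/73, 20/61]]; det S = -61312/4029965
solve [mL_A; mL_B] = S·[w00; w01] and [mR_A; mR_B] = S·[w10; w11]:
  w00 = -1/2, w01 = -1, w10 = -1, w11 = -1

-1/2 -1 -1 -1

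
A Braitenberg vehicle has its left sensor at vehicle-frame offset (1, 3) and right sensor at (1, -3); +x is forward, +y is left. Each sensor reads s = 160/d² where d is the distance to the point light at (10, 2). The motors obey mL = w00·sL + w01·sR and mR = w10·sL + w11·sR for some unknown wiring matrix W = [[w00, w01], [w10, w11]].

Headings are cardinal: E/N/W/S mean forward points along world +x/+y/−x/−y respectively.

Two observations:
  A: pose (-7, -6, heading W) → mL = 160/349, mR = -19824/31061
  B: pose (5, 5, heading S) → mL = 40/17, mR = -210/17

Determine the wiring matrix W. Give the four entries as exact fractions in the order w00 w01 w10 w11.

obs A: pose=(-7,-6,W) → sL=32/89, sR=160/349, mL=160/349, mR=-19824/31061
obs B: pose=(5,5,S) → sL=20, sR=40/17, mL=40/17, mR=-210/17
sensor matrix S = [[32/89, 160/349], [20, 40/17]]; det S = -4394880/528037
solve [mL_A; mL_B] = S·[w00; w01] and [mR_A; mR_B] = S·[w10; w11]:
  w00 = 0, w01 = 1, w10 = -1/2, w11 = -1

0 1 -1/2 -1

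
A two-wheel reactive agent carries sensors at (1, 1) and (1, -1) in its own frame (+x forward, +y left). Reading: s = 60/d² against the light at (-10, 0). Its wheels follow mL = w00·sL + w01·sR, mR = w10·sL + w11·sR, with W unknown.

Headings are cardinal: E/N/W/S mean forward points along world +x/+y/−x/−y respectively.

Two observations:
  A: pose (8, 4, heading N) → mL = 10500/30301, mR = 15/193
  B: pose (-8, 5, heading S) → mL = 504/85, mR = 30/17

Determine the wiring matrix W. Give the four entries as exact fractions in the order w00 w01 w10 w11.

1 1 0 1/2

obs A: pose=(8,4,N) → sL=30/157, sR=30/193, mL=10500/30301, mR=15/193
obs B: pose=(-8,5,S) → sL=12/5, sR=60/17, mL=504/85, mR=30/17
sensor matrix S = [[30/157, 30/193], [12/5, 60/17]]; det S = 155232/515117
solve [mL_A; mL_B] = S·[w00; w01] and [mR_A; mR_B] = S·[w10; w11]:
  w00 = 1, w01 = 1, w10 = 0, w11 = 1/2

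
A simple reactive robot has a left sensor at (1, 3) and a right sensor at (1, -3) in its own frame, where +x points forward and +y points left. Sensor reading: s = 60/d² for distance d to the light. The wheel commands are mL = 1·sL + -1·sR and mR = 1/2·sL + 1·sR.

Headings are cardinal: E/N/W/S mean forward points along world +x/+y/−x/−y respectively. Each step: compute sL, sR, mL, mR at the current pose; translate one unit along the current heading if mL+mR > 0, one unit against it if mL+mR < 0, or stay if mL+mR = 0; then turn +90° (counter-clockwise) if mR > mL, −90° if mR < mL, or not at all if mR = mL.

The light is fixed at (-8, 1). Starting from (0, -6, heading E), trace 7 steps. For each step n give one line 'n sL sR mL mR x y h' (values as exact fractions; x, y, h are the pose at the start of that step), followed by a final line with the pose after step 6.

0 60/97 60/181 5040/17557 11250/17557 0 -6 E
1 5/6 1/3 1/2 3/4 1 -6 N
2 12/29 60/73 -864/2117 2178/2117 1 -5 W
3 6/17 30/37 -288/629 621/629 0 -5 S
4 60/97 60/181 5040/17557 11250/17557 0 -6 E
5 5/6 1/3 1/2 3/4 1 -6 N
6 12/29 60/73 -864/2117 2178/2117 1 -5 W
final 0 -5 S

n=0: pose=(0,-6,E); sL=60/97, sR=60/181; mL=5040/17557, mR=11250/17557; mL+mR=90/97 → advance +1; mR−mL=6210/17557 → turn +1·90°
n=1: pose=(1,-6,N); sL=5/6, sR=1/3; mL=1/2, mR=3/4; mL+mR=5/4 → advance +1; mR−mL=1/4 → turn +1·90°
n=2: pose=(1,-5,W); sL=12/29, sR=60/73; mL=-864/2117, mR=2178/2117; mL+mR=18/29 → advance +1; mR−mL=3042/2117 → turn +1·90°
n=3: pose=(0,-5,S); sL=6/17, sR=30/37; mL=-288/629, mR=621/629; mL+mR=9/17 → advance +1; mR−mL=909/629 → turn +1·90°
n=4: pose=(0,-6,E); sL=60/97, sR=60/181; mL=5040/17557, mR=11250/17557; mL+mR=90/97 → advance +1; mR−mL=6210/17557 → turn +1·90°
n=5: pose=(1,-6,N); sL=5/6, sR=1/3; mL=1/2, mR=3/4; mL+mR=5/4 → advance +1; mR−mL=1/4 → turn +1·90°
n=6: pose=(1,-5,W); sL=12/29, sR=60/73; mL=-864/2117, mR=2178/2117; mL+mR=18/29 → advance +1; mR−mL=3042/2117 → turn +1·90°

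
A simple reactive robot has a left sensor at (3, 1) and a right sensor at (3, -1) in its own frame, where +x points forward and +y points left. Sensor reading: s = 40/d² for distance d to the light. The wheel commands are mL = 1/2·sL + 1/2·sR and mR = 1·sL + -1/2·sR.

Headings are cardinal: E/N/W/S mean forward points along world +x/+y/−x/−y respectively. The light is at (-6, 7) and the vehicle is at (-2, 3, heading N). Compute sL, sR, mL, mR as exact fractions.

left sensor world pos  = (-3, 6); dL² = 10
right sensor world pos = (-1, 6); dR² = 26
sL = 40/10 = 4
sR = 40/26 = 20/13
mL = 1/2·sL + 1/2·sR = 36/13
mR = 1·sL + -1/2·sR = 42/13

4 20/13 36/13 42/13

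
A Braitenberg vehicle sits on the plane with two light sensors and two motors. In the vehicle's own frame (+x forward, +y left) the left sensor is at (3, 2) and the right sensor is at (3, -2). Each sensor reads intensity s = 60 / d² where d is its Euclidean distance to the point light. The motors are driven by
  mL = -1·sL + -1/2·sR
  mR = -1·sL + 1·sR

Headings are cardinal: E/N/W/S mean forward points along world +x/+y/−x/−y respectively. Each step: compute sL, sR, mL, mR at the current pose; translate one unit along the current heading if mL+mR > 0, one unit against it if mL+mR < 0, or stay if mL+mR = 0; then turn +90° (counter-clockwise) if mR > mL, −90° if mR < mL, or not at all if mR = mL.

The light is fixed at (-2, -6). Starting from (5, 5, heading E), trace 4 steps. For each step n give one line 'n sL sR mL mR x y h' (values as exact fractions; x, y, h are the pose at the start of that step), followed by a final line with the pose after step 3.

0 60/269 60/181 -18930/48689 5280/48689 5 5 E
1 15/53 3/13 -549/1378 -36/689 4 5 N
2 60/73 20/51 -3790/3723 -1600/3723 4 4 W
3 6/13 30/37 -417/481 168/481 5 4 S
final 5 5 E

n=0: pose=(5,5,E); sL=60/269, sR=60/181; mL=-18930/48689, mR=5280/48689; mL+mR=-13650/48689 → advance -1; mR−mL=90/181 → turn +1·90°
n=1: pose=(4,5,N); sL=15/53, sR=3/13; mL=-549/1378, mR=-36/689; mL+mR=-621/1378 → advance -1; mR−mL=9/26 → turn +1·90°
n=2: pose=(4,4,W); sL=60/73, sR=20/51; mL=-3790/3723, mR=-1600/3723; mL+mR=-5390/3723 → advance -1; mR−mL=10/17 → turn +1·90°
n=3: pose=(5,4,S); sL=6/13, sR=30/37; mL=-417/481, mR=168/481; mL+mR=-249/481 → advance -1; mR−mL=45/37 → turn +1·90°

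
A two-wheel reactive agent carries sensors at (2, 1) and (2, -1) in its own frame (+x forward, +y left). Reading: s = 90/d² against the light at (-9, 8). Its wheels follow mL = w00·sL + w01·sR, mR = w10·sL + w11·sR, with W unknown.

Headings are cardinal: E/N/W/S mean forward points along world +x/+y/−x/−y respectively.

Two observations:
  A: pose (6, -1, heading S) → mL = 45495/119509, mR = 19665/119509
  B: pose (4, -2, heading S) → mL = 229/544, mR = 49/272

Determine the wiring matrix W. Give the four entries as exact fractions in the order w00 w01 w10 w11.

obs A: pose=(6,-1,S) → sL=90/377, sR=90/317, mL=45495/119509, mR=19665/119509
obs B: pose=(4,-2,S) → sL=9/34, sR=5/16, mL=229/544, mR=49/272
sensor matrix S = [[90/377, 90/317], [9/34, 5/16]]; det S = -8955/16253224
solve [mL_A; mL_B] = S·[w00; w01] and [mR_A; mR_B] = S·[w10; w11]:
  w00 = 1, w01 = 1/2, w10 = -1/2, w11 = 1

1 1/2 -1/2 1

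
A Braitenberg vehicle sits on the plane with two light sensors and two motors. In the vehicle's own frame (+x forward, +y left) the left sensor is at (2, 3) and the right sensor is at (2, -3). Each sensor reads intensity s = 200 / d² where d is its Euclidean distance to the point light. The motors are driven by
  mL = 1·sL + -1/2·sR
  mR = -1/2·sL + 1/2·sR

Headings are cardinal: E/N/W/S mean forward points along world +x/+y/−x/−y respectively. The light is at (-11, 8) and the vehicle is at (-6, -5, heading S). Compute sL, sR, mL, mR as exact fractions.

left sensor world pos  = (-3, -7); dL² = 289
right sensor world pos = (-9, -7); dR² = 229
sL = 200/289 = 200/289
sR = 200/229 = 200/229
mL = 1·sL + -1/2·sR = 16900/66181
mR = -1/2·sL + 1/2·sR = 6000/66181

200/289 200/229 16900/66181 6000/66181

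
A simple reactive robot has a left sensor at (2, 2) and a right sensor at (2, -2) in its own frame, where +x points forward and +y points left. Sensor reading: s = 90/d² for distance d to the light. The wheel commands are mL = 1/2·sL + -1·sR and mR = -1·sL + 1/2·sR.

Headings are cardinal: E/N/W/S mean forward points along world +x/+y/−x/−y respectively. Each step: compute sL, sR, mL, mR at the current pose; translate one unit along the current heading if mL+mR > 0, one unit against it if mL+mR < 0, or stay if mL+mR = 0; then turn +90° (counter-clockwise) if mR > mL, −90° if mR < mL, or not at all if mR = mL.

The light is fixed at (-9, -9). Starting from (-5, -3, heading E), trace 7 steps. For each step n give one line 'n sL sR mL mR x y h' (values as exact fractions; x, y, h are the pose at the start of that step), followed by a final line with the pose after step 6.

0 9/10 45/26 -333/260 -9/260 -5 -3 E
1 18/13 90/89 -369/1157 -1017/1157 -6 -3 N
2 45/37 45/17 -2565/1258 135/1258 -6 -4 E
3 90/49 18/13 -297/637 -729/637 -7 -4 N
4 45/26 9/2 -189/52 27/52 -7 -5 E
5 90/37 2 -29/37 -53/37 -8 -5 N
6 45/17 9 -261/34 63/34 -8 -6 E
final -9 -6 N

n=0: pose=(-5,-3,E); sL=9/10, sR=45/26; mL=-333/260, mR=-9/260; mL+mR=-171/130 → advance -1; mR−mL=81/65 → turn +1·90°
n=1: pose=(-6,-3,N); sL=18/13, sR=90/89; mL=-369/1157, mR=-1017/1157; mL+mR=-1386/1157 → advance -1; mR−mL=-648/1157 → turn -1·90°
n=2: pose=(-6,-4,E); sL=45/37, sR=45/17; mL=-2565/1258, mR=135/1258; mL+mR=-1215/629 → advance -1; mR−mL=1350/629 → turn +1·90°
n=3: pose=(-7,-4,N); sL=90/49, sR=18/13; mL=-297/637, mR=-729/637; mL+mR=-1026/637 → advance -1; mR−mL=-432/637 → turn -1·90°
n=4: pose=(-7,-5,E); sL=45/26, sR=9/2; mL=-189/52, mR=27/52; mL+mR=-81/26 → advance -1; mR−mL=54/13 → turn +1·90°
n=5: pose=(-8,-5,N); sL=90/37, sR=2; mL=-29/37, mR=-53/37; mL+mR=-82/37 → advance -1; mR−mL=-24/37 → turn -1·90°
n=6: pose=(-8,-6,E); sL=45/17, sR=9; mL=-261/34, mR=63/34; mL+mR=-99/17 → advance -1; mR−mL=162/17 → turn +1·90°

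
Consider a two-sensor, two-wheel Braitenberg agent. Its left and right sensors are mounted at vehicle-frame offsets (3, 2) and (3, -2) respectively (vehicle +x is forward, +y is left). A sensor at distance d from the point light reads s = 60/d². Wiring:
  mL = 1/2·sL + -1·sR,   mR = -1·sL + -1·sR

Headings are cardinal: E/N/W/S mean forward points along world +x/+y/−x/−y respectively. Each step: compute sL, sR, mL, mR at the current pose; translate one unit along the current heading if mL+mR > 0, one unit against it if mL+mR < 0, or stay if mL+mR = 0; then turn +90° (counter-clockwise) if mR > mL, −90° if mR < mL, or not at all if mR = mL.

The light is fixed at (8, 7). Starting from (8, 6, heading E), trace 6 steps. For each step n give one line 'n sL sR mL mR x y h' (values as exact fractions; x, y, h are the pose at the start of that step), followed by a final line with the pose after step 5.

n=0: pose=(8,6,E); sL=6, sR=10/3; mL=-1/3, mR=-28/3; mL+mR=-29/3 → advance -1; mR−mL=-9 → turn -1·90°
n=1: pose=(7,6,S); sL=60/17, sR=12/5; mL=-54/85, mR=-504/85; mL+mR=-558/85 → advance -1; mR−mL=-90/17 → turn -1·90°
n=2: pose=(7,7,W); sL=3, sR=3; mL=-3/2, mR=-6; mL+mR=-15/2 → advance -1; mR−mL=-9/2 → turn -1·90°
n=3: pose=(8,7,N); sL=60/13, sR=60/13; mL=-30/13, mR=-120/13; mL+mR=-150/13 → advance -1; mR−mL=-90/13 → turn -1·90°
n=4: pose=(8,6,E); sL=6, sR=10/3; mL=-1/3, mR=-28/3; mL+mR=-29/3 → advance -1; mR−mL=-9 → turn -1·90°
n=5: pose=(7,6,S); sL=60/17, sR=12/5; mL=-54/85, mR=-504/85; mL+mR=-558/85 → advance -1; mR−mL=-90/17 → turn -1·90°

0 6 10/3 -1/3 -28/3 8 6 E
1 60/17 12/5 -54/85 -504/85 7 6 S
2 3 3 -3/2 -6 7 7 W
3 60/13 60/13 -30/13 -120/13 8 7 N
4 6 10/3 -1/3 -28/3 8 6 E
5 60/17 12/5 -54/85 -504/85 7 6 S
final 7 7 W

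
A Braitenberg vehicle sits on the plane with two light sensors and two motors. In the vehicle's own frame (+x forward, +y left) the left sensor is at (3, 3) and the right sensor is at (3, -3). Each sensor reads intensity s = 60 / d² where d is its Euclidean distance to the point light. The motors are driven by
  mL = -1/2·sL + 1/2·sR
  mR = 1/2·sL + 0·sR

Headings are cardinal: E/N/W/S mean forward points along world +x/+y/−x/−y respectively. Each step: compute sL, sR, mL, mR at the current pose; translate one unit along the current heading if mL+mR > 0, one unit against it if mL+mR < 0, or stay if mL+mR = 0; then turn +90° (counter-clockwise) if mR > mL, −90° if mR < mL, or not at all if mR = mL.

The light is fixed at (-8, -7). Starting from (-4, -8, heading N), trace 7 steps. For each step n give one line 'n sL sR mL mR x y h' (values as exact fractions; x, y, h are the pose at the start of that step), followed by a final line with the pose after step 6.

0 12 60/53 -288/53 6 -4 -8 N
1 6 6 0 3 -4 -7 W
2 4/3 20/3 8/3 2/3 -5 -7 S
3 15/4 15 45/8 15/8 -5 -8 W
4 12 60/29 -144/29 6 -6 -8 N
5 6 6 0 3 -6 -7 W
6 12/5 60/13 72/65 6/5 -7 -7 S
final -7 -8 E

n=0: pose=(-4,-8,N); sL=12, sR=60/53; mL=-288/53, mR=6; mL+mR=30/53 → advance +1; mR−mL=606/53 → turn +1·90°
n=1: pose=(-4,-7,W); sL=6, sR=6; mL=0, mR=3; mL+mR=3 → advance +1; mR−mL=3 → turn +1·90°
n=2: pose=(-5,-7,S); sL=4/3, sR=20/3; mL=8/3, mR=2/3; mL+mR=10/3 → advance +1; mR−mL=-2 → turn -1·90°
n=3: pose=(-5,-8,W); sL=15/4, sR=15; mL=45/8, mR=15/8; mL+mR=15/2 → advance +1; mR−mL=-15/4 → turn -1·90°
n=4: pose=(-6,-8,N); sL=12, sR=60/29; mL=-144/29, mR=6; mL+mR=30/29 → advance +1; mR−mL=318/29 → turn +1·90°
n=5: pose=(-6,-7,W); sL=6, sR=6; mL=0, mR=3; mL+mR=3 → advance +1; mR−mL=3 → turn +1·90°
n=6: pose=(-7,-7,S); sL=12/5, sR=60/13; mL=72/65, mR=6/5; mL+mR=30/13 → advance +1; mR−mL=6/65 → turn +1·90°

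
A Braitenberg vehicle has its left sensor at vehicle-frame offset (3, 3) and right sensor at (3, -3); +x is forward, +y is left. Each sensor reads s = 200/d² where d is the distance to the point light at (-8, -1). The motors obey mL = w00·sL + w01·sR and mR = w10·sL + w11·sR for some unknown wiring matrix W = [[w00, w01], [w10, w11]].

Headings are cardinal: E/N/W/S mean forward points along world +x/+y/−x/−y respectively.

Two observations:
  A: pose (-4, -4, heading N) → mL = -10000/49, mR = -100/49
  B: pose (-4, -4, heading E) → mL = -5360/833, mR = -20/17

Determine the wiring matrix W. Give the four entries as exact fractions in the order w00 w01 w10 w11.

-1 -1 0 -1/2

obs A: pose=(-4,-4,N) → sL=200, sR=200/49, mL=-10000/49, mR=-100/49
obs B: pose=(-4,-4,E) → sL=200/49, sR=40/17, mL=-5360/833, mR=-20/17
sensor matrix S = [[200, 200/49], [200/49, 40/17]]; det S = 18528000/40817
solve [mL_A; mL_B] = S·[w00; w01] and [mR_A; mR_B] = S·[w10; w11]:
  w00 = -1, w01 = -1, w10 = 0, w11 = -1/2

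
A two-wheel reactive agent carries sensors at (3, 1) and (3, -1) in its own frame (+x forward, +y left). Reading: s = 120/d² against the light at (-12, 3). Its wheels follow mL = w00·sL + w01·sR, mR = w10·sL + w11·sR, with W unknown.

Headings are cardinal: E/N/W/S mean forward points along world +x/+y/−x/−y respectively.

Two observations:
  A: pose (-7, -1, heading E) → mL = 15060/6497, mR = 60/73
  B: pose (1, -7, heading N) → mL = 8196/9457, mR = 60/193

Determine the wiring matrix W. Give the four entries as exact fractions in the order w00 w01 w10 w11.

1 1/2 1/2 0

obs A: pose=(-7,-1,E) → sL=120/73, sR=120/89, mL=15060/6497, mR=60/73
obs B: pose=(1,-7,N) → sL=120/193, sR=24/49, mL=8196/9457, mR=60/193
sensor matrix S = [[120/73, 120/89], [120/193, 24/49]]; det S = -2039040/61442129
solve [mL_A; mL_B] = S·[w00; w01] and [mR_A; mR_B] = S·[w10; w11]:
  w00 = 1, w01 = 1/2, w10 = 1/2, w11 = 0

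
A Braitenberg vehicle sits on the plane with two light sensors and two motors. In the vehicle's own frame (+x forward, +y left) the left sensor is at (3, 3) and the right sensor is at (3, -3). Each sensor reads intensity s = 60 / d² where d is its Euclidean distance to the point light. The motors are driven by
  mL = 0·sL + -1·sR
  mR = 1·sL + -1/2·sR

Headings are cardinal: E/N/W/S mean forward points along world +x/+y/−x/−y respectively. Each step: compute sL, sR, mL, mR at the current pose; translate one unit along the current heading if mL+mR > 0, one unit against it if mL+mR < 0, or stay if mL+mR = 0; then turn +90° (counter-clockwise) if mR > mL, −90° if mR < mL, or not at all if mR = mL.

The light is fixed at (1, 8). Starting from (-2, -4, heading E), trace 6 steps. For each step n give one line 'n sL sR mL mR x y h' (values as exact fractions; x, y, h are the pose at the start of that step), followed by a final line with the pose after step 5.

n=0: pose=(-2,-4,E); sL=20/27, sR=4/15; mL=-4/15, mR=82/135; mL+mR=46/135 → advance +1; mR−mL=118/135 → turn +1·90°
n=1: pose=(-1,-4,N); sL=30/53, sR=30/41; mL=-30/41, mR=435/2173; mL+mR=-1155/2173 → advance -1; mR−mL=2025/2173 → turn +1·90°
n=2: pose=(-1,-5,W); sL=60/281, sR=12/25; mL=-12/25, mR=-186/7025; mL+mR=-3558/7025 → advance -1; mR−mL=3186/7025 → turn +1·90°
n=3: pose=(0,-5,S); sL=3/13, sR=15/68; mL=-15/68, mR=213/1768; mL+mR=-177/1768 → advance -1; mR−mL=603/1768 → turn +1·90°
n=4: pose=(0,-4,E); sL=12/17, sR=60/229; mL=-60/229, mR=2238/3893; mL+mR=1218/3893 → advance +1; mR−mL=3258/3893 → turn +1·90°
n=5: pose=(1,-4,N); sL=2/3, sR=2/3; mL=-2/3, mR=1/3; mL+mR=-1/3 → advance -1; mR−mL=1 → turn +1·90°

0 20/27 4/15 -4/15 82/135 -2 -4 E
1 30/53 30/41 -30/41 435/2173 -1 -4 N
2 60/281 12/25 -12/25 -186/7025 -1 -5 W
3 3/13 15/68 -15/68 213/1768 0 -5 S
4 12/17 60/229 -60/229 2238/3893 0 -4 E
5 2/3 2/3 -2/3 1/3 1 -4 N
final 1 -5 W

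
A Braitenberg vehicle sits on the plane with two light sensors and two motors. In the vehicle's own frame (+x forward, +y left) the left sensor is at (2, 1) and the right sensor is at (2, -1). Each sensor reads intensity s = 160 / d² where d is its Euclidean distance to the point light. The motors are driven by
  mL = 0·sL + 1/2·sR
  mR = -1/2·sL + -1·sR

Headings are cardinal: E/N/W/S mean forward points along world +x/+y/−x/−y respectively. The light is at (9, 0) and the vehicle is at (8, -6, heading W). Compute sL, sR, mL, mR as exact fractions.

80/29 80/17 40/17 -3000/493

left sensor world pos  = (6, -7); dL² = 58
right sensor world pos = (6, -5); dR² = 34
sL = 160/58 = 80/29
sR = 160/34 = 80/17
mL = 0·sL + 1/2·sR = 40/17
mR = -1/2·sL + -1·sR = -3000/493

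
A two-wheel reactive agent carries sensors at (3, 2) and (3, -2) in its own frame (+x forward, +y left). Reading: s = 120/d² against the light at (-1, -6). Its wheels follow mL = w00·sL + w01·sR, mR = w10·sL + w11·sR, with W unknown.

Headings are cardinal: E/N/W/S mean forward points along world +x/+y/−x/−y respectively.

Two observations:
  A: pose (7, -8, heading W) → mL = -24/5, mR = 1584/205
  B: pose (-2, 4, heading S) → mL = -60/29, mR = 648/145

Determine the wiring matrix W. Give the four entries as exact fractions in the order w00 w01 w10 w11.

obs A: pose=(7,-8,W) → sL=120/41, sR=24/5, mL=-24/5, mR=1584/205
obs B: pose=(-2,4,S) → sL=12/5, sR=60/29, mL=-60/29, mR=648/145
sensor matrix S = [[120/41, 24/5], [12/5, 60/29]]; det S = -162432/29725
solve [mL_A; mL_B] = S·[w00; w01] and [mR_A; mR_B] = S·[w10; w11]:
  w00 = 0, w01 = -1, w10 = 1, w11 = 1

0 -1 1 1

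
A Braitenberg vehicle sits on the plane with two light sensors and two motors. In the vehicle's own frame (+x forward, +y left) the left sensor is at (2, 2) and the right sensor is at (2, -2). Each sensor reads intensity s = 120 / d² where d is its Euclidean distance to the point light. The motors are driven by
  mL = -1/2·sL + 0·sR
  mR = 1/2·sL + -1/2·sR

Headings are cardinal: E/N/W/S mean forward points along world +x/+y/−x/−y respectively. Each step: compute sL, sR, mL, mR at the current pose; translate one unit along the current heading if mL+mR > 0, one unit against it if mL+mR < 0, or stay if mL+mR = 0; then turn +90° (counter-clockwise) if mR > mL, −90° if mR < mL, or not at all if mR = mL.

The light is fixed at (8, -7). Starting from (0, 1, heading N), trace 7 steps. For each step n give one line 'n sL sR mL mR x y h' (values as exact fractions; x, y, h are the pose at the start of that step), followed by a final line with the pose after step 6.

0 3/5 15/17 -3/10 -12/85 0 1 N
1 24/25 120/181 -12/25 672/4525 0 0 W
2 12/5 60/53 -6/5 168/265 1 0 S
3 24/25 120/61 -12/25 -768/1525 1 1 E
4 5/3 15/17 -5/6 20/51 0 1 S
5 120/157 24/17 -60/157 -864/2669 0 2 E
6 60/121 12/17 -30/121 -216/2057 -1 2 N
final -1 1 W

n=0: pose=(0,1,N); sL=3/5, sR=15/17; mL=-3/10, mR=-12/85; mL+mR=-15/34 → advance -1; mR−mL=27/170 → turn +1·90°
n=1: pose=(0,0,W); sL=24/25, sR=120/181; mL=-12/25, mR=672/4525; mL+mR=-60/181 → advance -1; mR−mL=2844/4525 → turn +1·90°
n=2: pose=(1,0,S); sL=12/5, sR=60/53; mL=-6/5, mR=168/265; mL+mR=-30/53 → advance -1; mR−mL=486/265 → turn +1·90°
n=3: pose=(1,1,E); sL=24/25, sR=120/61; mL=-12/25, mR=-768/1525; mL+mR=-60/61 → advance -1; mR−mL=-36/1525 → turn -1·90°
n=4: pose=(0,1,S); sL=5/3, sR=15/17; mL=-5/6, mR=20/51; mL+mR=-15/34 → advance -1; mR−mL=125/102 → turn +1·90°
n=5: pose=(0,2,E); sL=120/157, sR=24/17; mL=-60/157, mR=-864/2669; mL+mR=-12/17 → advance -1; mR−mL=156/2669 → turn +1·90°
n=6: pose=(-1,2,N); sL=60/121, sR=12/17; mL=-30/121, mR=-216/2057; mL+mR=-6/17 → advance -1; mR−mL=294/2057 → turn +1·90°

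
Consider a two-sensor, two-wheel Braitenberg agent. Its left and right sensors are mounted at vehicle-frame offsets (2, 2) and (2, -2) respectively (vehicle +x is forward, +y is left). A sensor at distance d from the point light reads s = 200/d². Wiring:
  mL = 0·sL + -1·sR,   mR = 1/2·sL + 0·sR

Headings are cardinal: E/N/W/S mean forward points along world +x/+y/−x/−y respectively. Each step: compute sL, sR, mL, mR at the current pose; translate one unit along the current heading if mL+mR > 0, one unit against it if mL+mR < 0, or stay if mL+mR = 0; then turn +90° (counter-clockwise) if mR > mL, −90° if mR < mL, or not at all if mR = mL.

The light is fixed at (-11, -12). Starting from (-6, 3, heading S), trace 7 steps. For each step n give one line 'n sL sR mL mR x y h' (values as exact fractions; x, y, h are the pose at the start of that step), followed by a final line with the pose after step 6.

0 100/109 100/89 -100/89 50/109 -6 3 S
1 200/373 40/49 -40/49 100/373 -6 4 E
2 25/41 5/9 -5/9 25/82 -7 4 N
3 200/173 200/293 -200/293 100/173 -7 3 W
4 100/109 100/89 -100/89 50/109 -6 3 S
5 200/373 40/49 -40/49 100/373 -6 4 E
6 25/41 5/9 -5/9 25/82 -7 4 N
final -7 3 W

n=0: pose=(-6,3,S); sL=100/109, sR=100/89; mL=-100/89, mR=50/109; mL+mR=-6450/9701 → advance -1; mR−mL=15350/9701 → turn +1·90°
n=1: pose=(-6,4,E); sL=200/373, sR=40/49; mL=-40/49, mR=100/373; mL+mR=-10020/18277 → advance -1; mR−mL=19820/18277 → turn +1·90°
n=2: pose=(-7,4,N); sL=25/41, sR=5/9; mL=-5/9, mR=25/82; mL+mR=-185/738 → advance -1; mR−mL=635/738 → turn +1·90°
n=3: pose=(-7,3,W); sL=200/173, sR=200/293; mL=-200/293, mR=100/173; mL+mR=-5300/50689 → advance -1; mR−mL=63900/50689 → turn +1·90°
n=4: pose=(-6,3,S); sL=100/109, sR=100/89; mL=-100/89, mR=50/109; mL+mR=-6450/9701 → advance -1; mR−mL=15350/9701 → turn +1·90°
n=5: pose=(-6,4,E); sL=200/373, sR=40/49; mL=-40/49, mR=100/373; mL+mR=-10020/18277 → advance -1; mR−mL=19820/18277 → turn +1·90°
n=6: pose=(-7,4,N); sL=25/41, sR=5/9; mL=-5/9, mR=25/82; mL+mR=-185/738 → advance -1; mR−mL=635/738 → turn +1·90°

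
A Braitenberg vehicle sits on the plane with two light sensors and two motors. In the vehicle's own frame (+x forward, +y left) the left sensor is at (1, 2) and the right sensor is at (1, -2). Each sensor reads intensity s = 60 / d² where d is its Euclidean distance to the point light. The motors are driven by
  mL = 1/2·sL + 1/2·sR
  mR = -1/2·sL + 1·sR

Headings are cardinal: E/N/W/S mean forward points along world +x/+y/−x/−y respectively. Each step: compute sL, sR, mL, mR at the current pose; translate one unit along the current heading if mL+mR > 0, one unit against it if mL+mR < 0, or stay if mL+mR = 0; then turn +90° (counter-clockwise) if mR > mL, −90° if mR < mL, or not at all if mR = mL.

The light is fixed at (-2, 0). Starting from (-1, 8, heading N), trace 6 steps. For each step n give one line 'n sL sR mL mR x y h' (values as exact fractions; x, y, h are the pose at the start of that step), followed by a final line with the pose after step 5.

n=0: pose=(-1,8,N); sL=30/41, sR=2/3; mL=86/123, mR=37/123; mL+mR=1 → advance +1; mR−mL=-49/123 → turn -1·90°
n=1: pose=(-1,9,E); sL=12/25, sR=60/53; mL=1068/1325, mR=1182/1325; mL+mR=90/53 → advance +1; mR−mL=114/1325 → turn +1·90°
n=2: pose=(0,9,N); sL=3/5, sR=15/29; mL=81/145, mR=63/290; mL+mR=45/58 → advance +1; mR−mL=-99/290 → turn -1·90°
n=3: pose=(0,10,E); sL=20/51, sR=60/73; mL=2260/3723, mR=2330/3723; mL+mR=90/73 → advance +1; mR−mL=70/3723 → turn +1·90°
n=4: pose=(1,10,N); sL=30/61, sR=30/73; mL=2010/4453, mR=735/4453; mL+mR=45/73 → advance +1; mR−mL=-1275/4453 → turn -1·90°
n=5: pose=(1,11,E); sL=12/37, sR=60/97; mL=1692/3589, mR=1638/3589; mL+mR=90/97 → advance +1; mR−mL=-54/3589 → turn -1·90°

0 30/41 2/3 86/123 37/123 -1 8 N
1 12/25 60/53 1068/1325 1182/1325 -1 9 E
2 3/5 15/29 81/145 63/290 0 9 N
3 20/51 60/73 2260/3723 2330/3723 0 10 E
4 30/61 30/73 2010/4453 735/4453 1 10 N
5 12/37 60/97 1692/3589 1638/3589 1 11 E
final 2 11 S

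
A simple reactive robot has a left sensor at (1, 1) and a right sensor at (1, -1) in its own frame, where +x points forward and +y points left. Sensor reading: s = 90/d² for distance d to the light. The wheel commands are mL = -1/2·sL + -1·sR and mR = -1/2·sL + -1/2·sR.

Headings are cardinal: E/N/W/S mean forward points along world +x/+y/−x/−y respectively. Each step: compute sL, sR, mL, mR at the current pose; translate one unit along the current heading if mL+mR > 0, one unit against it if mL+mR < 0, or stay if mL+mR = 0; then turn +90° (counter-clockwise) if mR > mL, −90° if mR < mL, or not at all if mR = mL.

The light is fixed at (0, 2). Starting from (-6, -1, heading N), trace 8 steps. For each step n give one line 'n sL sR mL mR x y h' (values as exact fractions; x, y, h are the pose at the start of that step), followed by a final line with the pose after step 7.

0 90/53 90/29 -6075/1537 -3690/1537 -6 -1 N
1 45/37 45/29 -4635/2146 -1485/1073 -6 -2 W
2 90/41 90/61 -6435/2501 -4590/2501 -5 -2 S
3 9/2 45/16 -81/16 -117/32 -5 -1 E
4 90/53 90/29 -6075/1537 -3690/1537 -6 -1 N
5 45/37 45/29 -4635/2146 -1485/1073 -6 -2 W
6 90/41 90/61 -6435/2501 -4590/2501 -5 -2 S
7 9/2 45/16 -81/16 -117/32 -5 -1 E
final -6 -1 N

n=0: pose=(-6,-1,N); sL=90/53, sR=90/29; mL=-6075/1537, mR=-3690/1537; mL+mR=-9765/1537 → advance -1; mR−mL=45/29 → turn +1·90°
n=1: pose=(-6,-2,W); sL=45/37, sR=45/29; mL=-4635/2146, mR=-1485/1073; mL+mR=-7605/2146 → advance -1; mR−mL=45/58 → turn +1·90°
n=2: pose=(-5,-2,S); sL=90/41, sR=90/61; mL=-6435/2501, mR=-4590/2501; mL+mR=-11025/2501 → advance -1; mR−mL=45/61 → turn +1·90°
n=3: pose=(-5,-1,E); sL=9/2, sR=45/16; mL=-81/16, mR=-117/32; mL+mR=-279/32 → advance -1; mR−mL=45/32 → turn +1·90°
n=4: pose=(-6,-1,N); sL=90/53, sR=90/29; mL=-6075/1537, mR=-3690/1537; mL+mR=-9765/1537 → advance -1; mR−mL=45/29 → turn +1·90°
n=5: pose=(-6,-2,W); sL=45/37, sR=45/29; mL=-4635/2146, mR=-1485/1073; mL+mR=-7605/2146 → advance -1; mR−mL=45/58 → turn +1·90°
n=6: pose=(-5,-2,S); sL=90/41, sR=90/61; mL=-6435/2501, mR=-4590/2501; mL+mR=-11025/2501 → advance -1; mR−mL=45/61 → turn +1·90°
n=7: pose=(-5,-1,E); sL=9/2, sR=45/16; mL=-81/16, mR=-117/32; mL+mR=-279/32 → advance -1; mR−mL=45/32 → turn +1·90°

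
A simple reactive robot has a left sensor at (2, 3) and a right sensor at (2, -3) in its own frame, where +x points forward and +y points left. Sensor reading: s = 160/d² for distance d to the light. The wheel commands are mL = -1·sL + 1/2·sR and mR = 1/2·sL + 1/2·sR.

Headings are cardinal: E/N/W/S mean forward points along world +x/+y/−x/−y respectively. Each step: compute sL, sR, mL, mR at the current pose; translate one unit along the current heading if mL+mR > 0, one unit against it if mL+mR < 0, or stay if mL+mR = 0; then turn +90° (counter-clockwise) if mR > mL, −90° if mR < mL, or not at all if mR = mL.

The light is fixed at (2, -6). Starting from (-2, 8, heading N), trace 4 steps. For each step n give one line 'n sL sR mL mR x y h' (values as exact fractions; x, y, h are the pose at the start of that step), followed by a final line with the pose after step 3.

n=0: pose=(-2,8,N); sL=32/61, sR=160/257; mL=-3344/15677, mR=8992/15677; mL+mR=5648/15677 → advance +1; mR−mL=48/61 → turn +1·90°
n=1: pose=(-2,9,W); sL=8/9, sR=4/9; mL=-2/3, mR=2/3; mL+mR=0 → advance +0; mR−mL=4/3 → turn +1·90°
n=2: pose=(-2,9,S); sL=16/17, sR=80/109; mL=-1064/1853, mR=1552/1853; mL+mR=488/1853 → advance +1; mR−mL=24/17 → turn +1·90°
n=3: pose=(-2,8,E); sL=160/293, sR=32/25; mL=688/7325, mR=6688/7325; mL+mR=7376/7325 → advance +1; mR−mL=240/293 → turn +1·90°

0 32/61 160/257 -3344/15677 8992/15677 -2 8 N
1 8/9 4/9 -2/3 2/3 -2 9 W
2 16/17 80/109 -1064/1853 1552/1853 -2 9 S
3 160/293 32/25 688/7325 6688/7325 -2 8 E
final -1 8 N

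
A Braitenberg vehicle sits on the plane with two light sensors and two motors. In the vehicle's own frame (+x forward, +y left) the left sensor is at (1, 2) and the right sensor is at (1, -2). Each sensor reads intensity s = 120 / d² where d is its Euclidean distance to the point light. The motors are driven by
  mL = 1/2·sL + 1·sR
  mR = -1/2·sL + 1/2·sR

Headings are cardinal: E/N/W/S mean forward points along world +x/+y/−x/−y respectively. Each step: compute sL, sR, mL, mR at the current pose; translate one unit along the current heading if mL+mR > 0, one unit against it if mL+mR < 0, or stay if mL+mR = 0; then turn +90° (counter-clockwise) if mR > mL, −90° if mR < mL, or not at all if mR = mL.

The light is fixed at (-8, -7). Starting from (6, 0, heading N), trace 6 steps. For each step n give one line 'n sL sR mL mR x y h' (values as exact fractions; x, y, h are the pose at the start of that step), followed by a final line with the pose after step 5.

0 15/26 3/8 69/104 -21/208 6 0 N
1 24/65 40/87 3644/5655 256/5655 6 1 E
2 60/169 60/109 13410/18421 1800/18421 7 1 S
3 120/221 120/277 43140/61217 -3360/61217 7 0 W
4 15/26 3/8 69/104 -21/208 6 0 N
5 24/65 40/87 3644/5655 256/5655 6 1 E
final 7 1 S

n=0: pose=(6,0,N); sL=15/26, sR=3/8; mL=69/104, mR=-21/208; mL+mR=9/16 → advance +1; mR−mL=-159/208 → turn -1·90°
n=1: pose=(6,1,E); sL=24/65, sR=40/87; mL=3644/5655, mR=256/5655; mL+mR=20/29 → advance +1; mR−mL=-3388/5655 → turn -1·90°
n=2: pose=(7,1,S); sL=60/169, sR=60/109; mL=13410/18421, mR=1800/18421; mL+mR=90/109 → advance +1; mR−mL=-11610/18421 → turn -1·90°
n=3: pose=(7,0,W); sL=120/221, sR=120/277; mL=43140/61217, mR=-3360/61217; mL+mR=180/277 → advance +1; mR−mL=-46500/61217 → turn -1·90°
n=4: pose=(6,0,N); sL=15/26, sR=3/8; mL=69/104, mR=-21/208; mL+mR=9/16 → advance +1; mR−mL=-159/208 → turn -1·90°
n=5: pose=(6,1,E); sL=24/65, sR=40/87; mL=3644/5655, mR=256/5655; mL+mR=20/29 → advance +1; mR−mL=-3388/5655 → turn -1·90°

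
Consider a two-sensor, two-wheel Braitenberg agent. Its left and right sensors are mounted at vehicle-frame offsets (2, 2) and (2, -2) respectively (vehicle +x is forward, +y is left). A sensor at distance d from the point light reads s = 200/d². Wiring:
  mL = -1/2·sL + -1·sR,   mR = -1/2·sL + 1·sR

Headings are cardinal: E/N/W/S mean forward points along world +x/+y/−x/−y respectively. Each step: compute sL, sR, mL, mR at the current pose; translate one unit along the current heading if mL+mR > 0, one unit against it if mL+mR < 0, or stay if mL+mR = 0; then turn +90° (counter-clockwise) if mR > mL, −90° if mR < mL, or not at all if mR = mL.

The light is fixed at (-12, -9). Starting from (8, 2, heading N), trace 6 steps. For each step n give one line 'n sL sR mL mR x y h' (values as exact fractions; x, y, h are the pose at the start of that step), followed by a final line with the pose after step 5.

n=0: pose=(8,2,N); sL=200/493, sR=200/653; mL=-163900/321929, mR=33300/321929; mL+mR=-200/493 → advance -1; mR−mL=400/653 → turn +1·90°
n=1: pose=(8,1,W); sL=50/97, sR=50/117; mL=-7775/11349, mR=1925/11349; mL+mR=-50/97 → advance -1; mR−mL=100/117 → turn +1·90°
n=2: pose=(9,1,S); sL=200/593, sR=8/17; mL=-6444/10081, mR=3044/10081; mL+mR=-200/593 → advance -1; mR−mL=16/17 → turn +1·90°
n=3: pose=(9,2,E); sL=100/349, sR=20/61; mL=-10030/21289, mR=3930/21289; mL+mR=-100/349 → advance -1; mR−mL=40/61 → turn +1·90°
n=4: pose=(8,2,N); sL=200/493, sR=200/653; mL=-163900/321929, mR=33300/321929; mL+mR=-200/493 → advance -1; mR−mL=400/653 → turn +1·90°
n=5: pose=(8,1,W); sL=50/97, sR=50/117; mL=-7775/11349, mR=1925/11349; mL+mR=-50/97 → advance -1; mR−mL=100/117 → turn +1·90°

0 200/493 200/653 -163900/321929 33300/321929 8 2 N
1 50/97 50/117 -7775/11349 1925/11349 8 1 W
2 200/593 8/17 -6444/10081 3044/10081 9 1 S
3 100/349 20/61 -10030/21289 3930/21289 9 2 E
4 200/493 200/653 -163900/321929 33300/321929 8 2 N
5 50/97 50/117 -7775/11349 1925/11349 8 1 W
final 9 1 S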